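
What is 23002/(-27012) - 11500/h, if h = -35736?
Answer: -5326682/10055217 ≈ -0.52974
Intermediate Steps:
23002/(-27012) - 11500/h = 23002/(-27012) - 11500/(-35736) = 23002*(-1/27012) - 11500*(-1/35736) = -11501/13506 + 2875/8934 = -5326682/10055217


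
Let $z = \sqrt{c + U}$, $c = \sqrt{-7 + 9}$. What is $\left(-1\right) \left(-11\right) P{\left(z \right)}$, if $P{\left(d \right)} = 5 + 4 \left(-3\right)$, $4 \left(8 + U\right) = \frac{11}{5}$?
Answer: $-77$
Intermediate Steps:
$c = \sqrt{2} \approx 1.4142$
$U = - \frac{149}{20}$ ($U = -8 + \frac{11 \cdot \frac{1}{5}}{4} = -8 + \frac{1}{4} \cdot \frac{11}{5} = -8 + \frac{11}{20} = - \frac{149}{20} \approx -7.45$)
$z = \sqrt{- \frac{149}{20} + \sqrt{2}}$ ($z = \sqrt{\sqrt{2} - \frac{149}{20}} = \sqrt{- \frac{149}{20} + \sqrt{2}} \approx 2.4568 i$)
$P{\left(d \right)} = -7$ ($P{\left(d \right)} = 5 - 12 = -7$)
$\left(-1\right) \left(-11\right) P{\left(z \right)} = \left(-1\right) \left(-11\right) \left(-7\right) = 11 \left(-7\right) = -77$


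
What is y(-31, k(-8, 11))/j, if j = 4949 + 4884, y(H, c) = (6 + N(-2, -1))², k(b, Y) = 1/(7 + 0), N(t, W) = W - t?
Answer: 49/9833 ≈ 0.0049832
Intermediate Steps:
k(b, Y) = ⅐ (k(b, Y) = 1/7 = ⅐)
y(H, c) = 49 (y(H, c) = (6 + (-1 - 1*(-2)))² = (6 + (-1 + 2))² = (6 + 1)² = 7² = 49)
j = 9833
y(-31, k(-8, 11))/j = 49/9833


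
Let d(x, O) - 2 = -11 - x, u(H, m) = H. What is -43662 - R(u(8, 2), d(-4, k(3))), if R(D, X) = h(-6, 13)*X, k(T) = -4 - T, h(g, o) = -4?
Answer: -43682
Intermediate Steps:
d(x, O) = -9 - x (d(x, O) = 2 + (-11 - x) = -9 - x)
R(D, X) = -4*X
-43662 - R(u(8, 2), d(-4, k(3))) = -43662 - (-4)*(-9 - 1*(-4)) = -43662 - (-4)*(-9 + 4) = -43662 - (-4)*(-5) = -43662 - 1*20 = -43662 - 20 = -43682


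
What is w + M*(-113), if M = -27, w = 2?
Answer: 3053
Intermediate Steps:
w + M*(-113) = 2 - 27*(-113) = 2 + 3051 = 3053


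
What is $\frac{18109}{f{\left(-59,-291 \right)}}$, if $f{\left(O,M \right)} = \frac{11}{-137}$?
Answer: $- \frac{2480933}{11} \approx -2.2554 \cdot 10^{5}$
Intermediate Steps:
$f{\left(O,M \right)} = - \frac{11}{137}$ ($f{\left(O,M \right)} = 11 \left(- \frac{1}{137}\right) = - \frac{11}{137}$)
$\frac{18109}{f{\left(-59,-291 \right)}} = \frac{18109}{- \frac{11}{137}} = 18109 \left(- \frac{137}{11}\right) = - \frac{2480933}{11}$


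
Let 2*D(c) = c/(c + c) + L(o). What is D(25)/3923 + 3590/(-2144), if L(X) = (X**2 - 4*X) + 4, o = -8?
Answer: -6987917/4205456 ≈ -1.6616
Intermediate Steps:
L(X) = 4 + X**2 - 4*X
D(c) = 201/4 (D(c) = (c/(c + c) + (4 + (-8)**2 - 4*(-8)))/2 = (c/((2*c)) + (4 + 64 + 32))/2 = ((1/(2*c))*c + 100)/2 = (1/2 + 100)/2 = (1/2)*(201/2) = 201/4)
D(25)/3923 + 3590/(-2144) = (201/4)/3923 + 3590/(-2144) = (201/4)*(1/3923) + 3590*(-1/2144) = 201/15692 - 1795/1072 = -6987917/4205456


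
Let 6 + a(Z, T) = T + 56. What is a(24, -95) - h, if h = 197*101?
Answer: -19942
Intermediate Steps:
a(Z, T) = 50 + T (a(Z, T) = -6 + (T + 56) = -6 + (56 + T) = 50 + T)
h = 19897
a(24, -95) - h = (50 - 95) - 1*19897 = -45 - 19897 = -19942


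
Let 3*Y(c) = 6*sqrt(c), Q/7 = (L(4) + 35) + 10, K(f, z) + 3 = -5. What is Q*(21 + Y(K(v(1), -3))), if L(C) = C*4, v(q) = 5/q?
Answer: 8967 + 1708*I*sqrt(2) ≈ 8967.0 + 2415.5*I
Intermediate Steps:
K(f, z) = -8 (K(f, z) = -3 - 5 = -8)
L(C) = 4*C
Q = 427 (Q = 7*((4*4 + 35) + 10) = 7*((16 + 35) + 10) = 7*(51 + 10) = 7*61 = 427)
Y(c) = 2*sqrt(c) (Y(c) = (6*sqrt(c))/3 = 2*sqrt(c))
Q*(21 + Y(K(v(1), -3))) = 427*(21 + 2*sqrt(-8)) = 427*(21 + 2*(2*I*sqrt(2))) = 427*(21 + 4*I*sqrt(2)) = 8967 + 1708*I*sqrt(2)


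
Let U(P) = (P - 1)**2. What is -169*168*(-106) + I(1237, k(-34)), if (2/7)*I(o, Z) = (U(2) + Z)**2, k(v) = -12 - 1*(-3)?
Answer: 3009776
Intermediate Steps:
U(P) = (-1 + P)**2
k(v) = -9 (k(v) = -12 + 3 = -9)
I(o, Z) = 7*(1 + Z)**2/2 (I(o, Z) = 7*((-1 + 2)**2 + Z)**2/2 = 7*(1**2 + Z)**2/2 = 7*(1 + Z)**2/2)
-169*168*(-106) + I(1237, k(-34)) = -169*168*(-106) + 7*(1 - 9)**2/2 = -28392*(-106) + (7/2)*(-8)**2 = 3009552 + (7/2)*64 = 3009552 + 224 = 3009776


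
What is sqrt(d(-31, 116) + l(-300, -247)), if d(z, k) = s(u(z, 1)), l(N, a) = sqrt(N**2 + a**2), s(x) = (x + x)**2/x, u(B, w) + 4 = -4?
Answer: sqrt(-32 + sqrt(151009)) ≈ 18.884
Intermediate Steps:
u(B, w) = -8 (u(B, w) = -4 - 4 = -8)
s(x) = 4*x (s(x) = (2*x)**2/x = (4*x**2)/x = 4*x)
d(z, k) = -32 (d(z, k) = 4*(-8) = -32)
sqrt(d(-31, 116) + l(-300, -247)) = sqrt(-32 + sqrt((-300)**2 + (-247)**2)) = sqrt(-32 + sqrt(90000 + 61009)) = sqrt(-32 + sqrt(151009))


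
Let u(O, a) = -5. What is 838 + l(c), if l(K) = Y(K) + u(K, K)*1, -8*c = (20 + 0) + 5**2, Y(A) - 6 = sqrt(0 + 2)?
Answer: 839 + sqrt(2) ≈ 840.41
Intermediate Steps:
Y(A) = 6 + sqrt(2) (Y(A) = 6 + sqrt(0 + 2) = 6 + sqrt(2))
c = -45/8 (c = -((20 + 0) + 5**2)/8 = -(20 + 25)/8 = -1/8*45 = -45/8 ≈ -5.6250)
l(K) = 1 + sqrt(2) (l(K) = (6 + sqrt(2)) - 5*1 = (6 + sqrt(2)) - 5 = 1 + sqrt(2))
838 + l(c) = 838 + (1 + sqrt(2)) = 839 + sqrt(2)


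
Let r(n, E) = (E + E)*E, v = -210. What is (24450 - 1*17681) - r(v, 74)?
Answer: -4183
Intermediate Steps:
r(n, E) = 2*E² (r(n, E) = (2*E)*E = 2*E²)
(24450 - 1*17681) - r(v, 74) = (24450 - 1*17681) - 2*74² = (24450 - 17681) - 2*5476 = 6769 - 1*10952 = 6769 - 10952 = -4183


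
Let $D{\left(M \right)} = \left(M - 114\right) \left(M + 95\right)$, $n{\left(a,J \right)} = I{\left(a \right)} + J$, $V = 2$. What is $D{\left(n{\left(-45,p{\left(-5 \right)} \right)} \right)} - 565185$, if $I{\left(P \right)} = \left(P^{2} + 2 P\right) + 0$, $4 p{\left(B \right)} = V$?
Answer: $\frac{12533483}{4} \approx 3.1334 \cdot 10^{6}$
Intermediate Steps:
$p{\left(B \right)} = \frac{1}{2}$ ($p{\left(B \right)} = \frac{1}{4} \cdot 2 = \frac{1}{2}$)
$I{\left(P \right)} = P^{2} + 2 P$
$n{\left(a,J \right)} = J + a \left(2 + a\right)$ ($n{\left(a,J \right)} = a \left(2 + a\right) + J = J + a \left(2 + a\right)$)
$D{\left(M \right)} = \left(-114 + M\right) \left(95 + M\right)$
$D{\left(n{\left(-45,p{\left(-5 \right)} \right)} \right)} - 565185 = \left(-10830 + \left(\frac{1}{2} - 45 \left(2 - 45\right)\right)^{2} - 19 \left(\frac{1}{2} - 45 \left(2 - 45\right)\right)\right) - 565185 = \left(-10830 + \left(\frac{1}{2} - -1935\right)^{2} - 19 \left(\frac{1}{2} - -1935\right)\right) - 565185 = \left(-10830 + \left(\frac{1}{2} + 1935\right)^{2} - 19 \left(\frac{1}{2} + 1935\right)\right) - 565185 = \left(-10830 + \left(\frac{3871}{2}\right)^{2} - \frac{73549}{2}\right) - 565185 = \left(-10830 + \frac{14984641}{4} - \frac{73549}{2}\right) - 565185 = \frac{14794223}{4} - 565185 = \frac{12533483}{4}$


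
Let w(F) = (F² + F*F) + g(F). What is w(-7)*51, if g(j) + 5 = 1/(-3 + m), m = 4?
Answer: 4794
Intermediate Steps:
g(j) = -4 (g(j) = -5 + 1/(-3 + 4) = -5 + 1/1 = -5 + 1 = -4)
w(F) = -4 + 2*F² (w(F) = (F² + F*F) - 4 = (F² + F²) - 4 = 2*F² - 4 = -4 + 2*F²)
w(-7)*51 = (-4 + 2*(-7)²)*51 = (-4 + 2*49)*51 = (-4 + 98)*51 = 94*51 = 4794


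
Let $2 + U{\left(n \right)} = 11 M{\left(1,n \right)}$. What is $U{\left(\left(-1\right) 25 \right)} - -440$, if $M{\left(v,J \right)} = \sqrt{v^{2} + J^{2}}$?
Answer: $438 + 11 \sqrt{626} \approx 713.22$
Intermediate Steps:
$M{\left(v,J \right)} = \sqrt{J^{2} + v^{2}}$
$U{\left(n \right)} = -2 + 11 \sqrt{1 + n^{2}}$ ($U{\left(n \right)} = -2 + 11 \sqrt{n^{2} + 1^{2}} = -2 + 11 \sqrt{n^{2} + 1} = -2 + 11 \sqrt{1 + n^{2}}$)
$U{\left(\left(-1\right) 25 \right)} - -440 = \left(-2 + 11 \sqrt{1 + \left(\left(-1\right) 25\right)^{2}}\right) - -440 = \left(-2 + 11 \sqrt{1 + \left(-25\right)^{2}}\right) + 440 = \left(-2 + 11 \sqrt{1 + 625}\right) + 440 = \left(-2 + 11 \sqrt{626}\right) + 440 = 438 + 11 \sqrt{626}$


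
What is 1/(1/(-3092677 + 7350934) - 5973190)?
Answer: -4258257/25435378129829 ≈ -1.6741e-7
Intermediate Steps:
1/(1/(-3092677 + 7350934) - 5973190) = 1/(1/4258257 - 5973190) = 1/(-25435378129829/4258257) = -4258257/25435378129829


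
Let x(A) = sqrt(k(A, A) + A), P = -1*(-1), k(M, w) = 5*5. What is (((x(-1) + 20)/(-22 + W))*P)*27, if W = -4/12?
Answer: -1620/67 - 162*sqrt(6)/67 ≈ -30.102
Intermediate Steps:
k(M, w) = 25
P = 1
W = -1/3 (W = -4*1/12 = -1/3 ≈ -0.33333)
x(A) = sqrt(25 + A)
(((x(-1) + 20)/(-22 + W))*P)*27 = (((sqrt(25 - 1) + 20)/(-22 - 1/3))*1)*27 = (((sqrt(24) + 20)/(-67/3))*1)*27 = (((2*sqrt(6) + 20)*(-3/67))*1)*27 = (((20 + 2*sqrt(6))*(-3/67))*1)*27 = ((-60/67 - 6*sqrt(6)/67)*1)*27 = (-60/67 - 6*sqrt(6)/67)*27 = -1620/67 - 162*sqrt(6)/67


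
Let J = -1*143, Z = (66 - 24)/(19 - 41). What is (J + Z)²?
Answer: 2540836/121 ≈ 20999.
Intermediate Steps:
Z = -21/11 (Z = 42/(-22) = 42*(-1/22) = -21/11 ≈ -1.9091)
J = -143
(J + Z)² = (-143 - 21/11)² = (-1594/11)² = 2540836/121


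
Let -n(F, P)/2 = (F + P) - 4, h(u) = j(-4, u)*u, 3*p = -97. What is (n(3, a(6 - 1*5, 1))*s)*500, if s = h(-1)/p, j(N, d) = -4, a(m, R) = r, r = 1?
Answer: 0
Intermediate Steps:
a(m, R) = 1
p = -97/3 (p = (⅓)*(-97) = -97/3 ≈ -32.333)
h(u) = -4*u
n(F, P) = 8 - 2*F - 2*P (n(F, P) = -2*((F + P) - 4) = -2*(-4 + F + P) = 8 - 2*F - 2*P)
s = -12/97 (s = (-4*(-1))/(-97/3) = 4*(-3/97) = -12/97 ≈ -0.12371)
(n(3, a(6 - 1*5, 1))*s)*500 = ((8 - 2*3 - 2*1)*(-12/97))*500 = ((8 - 6 - 2)*(-12/97))*500 = (0*(-12/97))*500 = 0*500 = 0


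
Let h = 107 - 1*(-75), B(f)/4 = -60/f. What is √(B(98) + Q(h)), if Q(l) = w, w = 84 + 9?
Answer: 3*√493/7 ≈ 9.5158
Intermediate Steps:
B(f) = -240/f (B(f) = 4*(-60/f) = -240/f)
w = 93
h = 182 (h = 107 + 75 = 182)
Q(l) = 93
√(B(98) + Q(h)) = √(-240/98 + 93) = √(-240*1/98 + 93) = √(-120/49 + 93) = √(4437/49) = 3*√493/7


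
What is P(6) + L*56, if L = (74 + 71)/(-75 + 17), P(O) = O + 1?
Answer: -133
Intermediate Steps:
P(O) = 1 + O
L = -5/2 (L = 145/(-58) = 145*(-1/58) = -5/2 ≈ -2.5000)
P(6) + L*56 = (1 + 6) - 5/2*56 = 7 - 140 = -133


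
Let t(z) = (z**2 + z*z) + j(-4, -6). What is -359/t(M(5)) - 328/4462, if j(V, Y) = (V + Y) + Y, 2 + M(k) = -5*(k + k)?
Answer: -1685217/12029552 ≈ -0.14009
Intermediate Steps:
M(k) = -2 - 10*k (M(k) = -2 - 5*(k + k) = -2 - 10*k)
j(V, Y) = V + 2*Y
t(z) = -16 + 2*z**2 (t(z) = (z**2 + z*z) + (-4 + 2*(-6)) = (z**2 + z**2) + (-4 - 12) = 2*z**2 - 16 = -16 + 2*z**2)
-359/t(M(5)) - 328/4462 = -359/(-16 + 2*(-2 - 10*5)**2) - 328/4462 = -359/(-16 + 2*(-2 - 50)**2) - 328*1/4462 = -359/(-16 + 2*(-52)**2) - 164/2231 = -359/(-16 + 2*2704) - 164/2231 = -359/(-16 + 5408) - 164/2231 = -359/5392 - 164/2231 = -1685217/12029552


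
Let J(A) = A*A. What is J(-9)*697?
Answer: 56457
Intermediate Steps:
J(A) = A**2
J(-9)*697 = (-9)**2*697 = 81*697 = 56457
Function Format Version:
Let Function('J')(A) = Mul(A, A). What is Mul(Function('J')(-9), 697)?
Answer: 56457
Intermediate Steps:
Function('J')(A) = Pow(A, 2)
Mul(Function('J')(-9), 697) = Mul(Pow(-9, 2), 697) = Mul(81, 697) = 56457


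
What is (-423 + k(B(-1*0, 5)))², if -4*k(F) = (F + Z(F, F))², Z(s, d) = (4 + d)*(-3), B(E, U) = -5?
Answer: 179776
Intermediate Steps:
Z(s, d) = -12 - 3*d
k(F) = -(-12 - 2*F)²/4 (k(F) = -(F + (-12 - 3*F))²/4 = -(-12 - 2*F)²/4)
(-423 + k(B(-1*0, 5)))² = (-423 - (6 - 5)²)² = (-423 - 1*1²)² = (-423 - 1*1)² = (-423 - 1)² = (-424)² = 179776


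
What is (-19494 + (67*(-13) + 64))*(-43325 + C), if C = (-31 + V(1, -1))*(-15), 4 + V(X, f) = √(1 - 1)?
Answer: 868882800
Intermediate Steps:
V(X, f) = -4 (V(X, f) = -4 + √(1 - 1) = -4 + √0 = -4 + 0 = -4)
C = 525 (C = (-31 - 4)*(-15) = -35*(-15) = 525)
(-19494 + (67*(-13) + 64))*(-43325 + C) = (-19494 + (67*(-13) + 64))*(-43325 + 525) = (-19494 + (-871 + 64))*(-42800) = (-19494 - 807)*(-42800) = -20301*(-42800) = 868882800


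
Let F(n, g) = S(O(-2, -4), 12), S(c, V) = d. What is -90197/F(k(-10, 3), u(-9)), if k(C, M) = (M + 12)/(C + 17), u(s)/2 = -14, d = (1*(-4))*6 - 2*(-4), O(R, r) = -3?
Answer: 90197/16 ≈ 5637.3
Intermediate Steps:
d = -16 (d = -4*6 + 8 = -24 + 8 = -16)
u(s) = -28 (u(s) = 2*(-14) = -28)
k(C, M) = (12 + M)/(17 + C)
S(c, V) = -16
F(n, g) = -16
-90197/F(k(-10, 3), u(-9)) = -90197/(-16) = -90197*(-1/16) = 90197/16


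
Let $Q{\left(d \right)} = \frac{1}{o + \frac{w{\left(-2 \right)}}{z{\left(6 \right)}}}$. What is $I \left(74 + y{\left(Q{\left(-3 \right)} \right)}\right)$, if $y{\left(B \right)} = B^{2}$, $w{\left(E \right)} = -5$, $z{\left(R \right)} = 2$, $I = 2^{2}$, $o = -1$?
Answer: $\frac{14520}{49} \approx 296.33$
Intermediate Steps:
$I = 4$
$Q{\left(d \right)} = - \frac{2}{7}$ ($Q{\left(d \right)} = \frac{1}{-1 - \frac{5}{2}} = \frac{1}{- \frac{7}{2}} = - \frac{2}{7}$)
$I \left(74 + y{\left(Q{\left(-3 \right)} \right)}\right) = 4 \left(74 + \left(- \frac{2}{7}\right)^{2}\right) = 4 \left(74 + \frac{4}{49}\right) = 4 \cdot \frac{3630}{49} = \frac{14520}{49}$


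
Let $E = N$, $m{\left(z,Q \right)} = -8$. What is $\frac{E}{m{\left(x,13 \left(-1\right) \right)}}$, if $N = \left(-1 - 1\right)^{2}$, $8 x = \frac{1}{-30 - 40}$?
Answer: $- \frac{1}{2} \approx -0.5$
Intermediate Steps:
$x = - \frac{1}{560}$ ($x = \frac{1}{8 \left(-30 - 40\right)} = \frac{1}{8 \left(-70\right)} = \frac{1}{8} \left(- \frac{1}{70}\right) = - \frac{1}{560} \approx -0.0017857$)
$N = 4$ ($N = \left(-2\right)^{2} = 4$)
$E = 4$
$\frac{E}{m{\left(x,13 \left(-1\right) \right)}} = \frac{1}{-8} \cdot 4 = \left(- \frac{1}{8}\right) 4 = - \frac{1}{2}$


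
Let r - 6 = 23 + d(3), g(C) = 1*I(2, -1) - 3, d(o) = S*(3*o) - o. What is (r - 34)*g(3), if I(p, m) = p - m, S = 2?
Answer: 0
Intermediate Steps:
d(o) = 5*o (d(o) = 2*(3*o) - o = 6*o - o = 5*o)
g(C) = 0 (g(C) = 1*(2 - 1*(-1)) - 3 = 1*(2 + 1) - 3 = 1*3 - 3 = 3 - 3 = 0)
r = 44 (r = 6 + (23 + 5*3) = 6 + (23 + 15) = 6 + 38 = 44)
(r - 34)*g(3) = (44 - 34)*0 = 10*0 = 0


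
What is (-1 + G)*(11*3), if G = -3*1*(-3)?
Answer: 264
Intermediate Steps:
G = 9 (G = -3*(-3) = 9)
(-1 + G)*(11*3) = (-1 + 9)*(11*3) = 8*33 = 264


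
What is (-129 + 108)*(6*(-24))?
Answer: 3024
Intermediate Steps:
(-129 + 108)*(6*(-24)) = -21*(-144) = 3024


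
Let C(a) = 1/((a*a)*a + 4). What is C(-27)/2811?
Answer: -1/55317669 ≈ -1.8077e-8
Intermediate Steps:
C(a) = 1/(4 + a³) (C(a) = 1/(a²*a + 4) = 1/(a³ + 4) = 1/(4 + a³))
C(-27)/2811 = 1/((4 + (-27)³)*2811) = (1/2811)/(4 - 19683) = (1/2811)/(-19679) = -1/19679*1/2811 = -1/55317669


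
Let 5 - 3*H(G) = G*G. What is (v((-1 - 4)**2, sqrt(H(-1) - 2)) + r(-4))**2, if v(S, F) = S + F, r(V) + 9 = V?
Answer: (36 + I*sqrt(6))**2/9 ≈ 143.33 + 19.596*I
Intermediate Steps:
H(G) = 5/3 - G**2/3 (H(G) = 5/3 - G*G/3 = 5/3 - G**2/3)
r(V) = -9 + V
v(S, F) = F + S
(v((-1 - 4)**2, sqrt(H(-1) - 2)) + r(-4))**2 = ((sqrt((5/3 - 1/3*(-1)**2) - 2) + (-1 - 4)**2) + (-9 - 4))**2 = ((sqrt((5/3 - 1/3*1) - 2) + (-5)**2) - 13)**2 = ((sqrt((5/3 - 1/3) - 2) + 25) - 13)**2 = ((sqrt(4/3 - 2) + 25) - 13)**2 = ((sqrt(-2/3) + 25) - 13)**2 = ((I*sqrt(6)/3 + 25) - 13)**2 = ((25 + I*sqrt(6)/3) - 13)**2 = (12 + I*sqrt(6)/3)**2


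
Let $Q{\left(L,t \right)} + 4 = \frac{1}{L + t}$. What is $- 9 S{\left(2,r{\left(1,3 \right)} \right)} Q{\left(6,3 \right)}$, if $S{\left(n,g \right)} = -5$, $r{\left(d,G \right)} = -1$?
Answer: $-175$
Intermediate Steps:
$Q{\left(L,t \right)} = -4 + \frac{1}{L + t}$
$- 9 S{\left(2,r{\left(1,3 \right)} \right)} Q{\left(6,3 \right)} = \left(-9\right) \left(-5\right) \frac{1 - 24 - 12}{6 + 3} = 45 \frac{1 - 24 - 12}{9} = 45 \cdot \frac{1}{9} \left(-35\right) = 45 \left(- \frac{35}{9}\right) = -175$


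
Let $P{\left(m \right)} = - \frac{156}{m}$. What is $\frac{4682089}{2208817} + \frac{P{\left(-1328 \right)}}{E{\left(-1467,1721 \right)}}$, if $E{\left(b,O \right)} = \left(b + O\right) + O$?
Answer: $\frac{3070131901163}{1448321306900} \approx 2.1198$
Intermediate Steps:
$E{\left(b,O \right)} = b + 2 O$ ($E{\left(b,O \right)} = \left(O + b\right) + O = b + 2 O$)
$\frac{4682089}{2208817} + \frac{P{\left(-1328 \right)}}{E{\left(-1467,1721 \right)}} = \frac{4682089}{2208817} + \frac{\left(-156\right) \frac{1}{-1328}}{-1467 + 2 \cdot 1721} = 4682089 \cdot \frac{1}{2208817} + \frac{\left(-156\right) \left(- \frac{1}{1328}\right)}{-1467 + 3442} = \frac{4682089}{2208817} + \frac{39}{332 \cdot 1975} = \frac{4682089}{2208817} + \frac{39}{332} \cdot \frac{1}{1975} = \frac{4682089}{2208817} + \frac{39}{655700} = \frac{3070131901163}{1448321306900}$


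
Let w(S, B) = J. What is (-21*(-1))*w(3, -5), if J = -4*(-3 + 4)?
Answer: -84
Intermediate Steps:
J = -4 (J = -4*1 = -4)
w(S, B) = -4
(-21*(-1))*w(3, -5) = -21*(-1)*(-4) = 21*(-4) = -84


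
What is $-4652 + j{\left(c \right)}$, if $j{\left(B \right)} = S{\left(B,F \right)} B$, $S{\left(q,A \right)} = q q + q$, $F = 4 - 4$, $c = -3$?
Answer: $-4670$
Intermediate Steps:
$F = 0$
$S{\left(q,A \right)} = q + q^{2}$ ($S{\left(q,A \right)} = q^{2} + q = q + q^{2}$)
$j{\left(B \right)} = B^{2} \left(1 + B\right)$ ($j{\left(B \right)} = B \left(1 + B\right) B = B^{2} \left(1 + B\right)$)
$-4652 + j{\left(c \right)} = -4652 + \left(-3\right)^{2} \left(1 - 3\right) = -4652 + 9 \left(-2\right) = -4652 - 18 = -4670$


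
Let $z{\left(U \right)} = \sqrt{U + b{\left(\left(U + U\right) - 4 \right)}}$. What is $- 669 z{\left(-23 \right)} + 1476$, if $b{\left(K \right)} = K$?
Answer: $1476 - 669 i \sqrt{73} \approx 1476.0 - 5715.9 i$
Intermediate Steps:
$z{\left(U \right)} = \sqrt{-4 + 3 U}$ ($z{\left(U \right)} = \sqrt{U + \left(\left(U + U\right) - 4\right)} = \sqrt{U + \left(2 U - 4\right)} = \sqrt{U + \left(-4 + 2 U\right)} = \sqrt{-4 + 3 U}$)
$- 669 z{\left(-23 \right)} + 1476 = - 669 \sqrt{-4 + 3 \left(-23\right)} + 1476 = - 669 \sqrt{-4 - 69} + 1476 = - 669 \sqrt{-73} + 1476 = - 669 i \sqrt{73} + 1476 = 1476 - 669 i \sqrt{73}$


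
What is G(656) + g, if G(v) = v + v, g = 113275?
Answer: 114587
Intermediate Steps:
G(v) = 2*v
G(656) + g = 2*656 + 113275 = 1312 + 113275 = 114587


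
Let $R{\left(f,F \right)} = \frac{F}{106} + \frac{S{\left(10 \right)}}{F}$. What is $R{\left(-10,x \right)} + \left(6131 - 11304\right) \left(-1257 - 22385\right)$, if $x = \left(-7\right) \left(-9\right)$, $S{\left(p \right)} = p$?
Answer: $\frac{816719845777}{6678} \approx 1.223 \cdot 10^{8}$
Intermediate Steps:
$x = 63$
$R{\left(f,F \right)} = \frac{10}{F} + \frac{F}{106}$ ($R{\left(f,F \right)} = \frac{F}{106} + \frac{10}{F} = \frac{10}{F} + \frac{F}{106}$)
$R{\left(-10,x \right)} + \left(6131 - 11304\right) \left(-1257 - 22385\right) = \left(\frac{10}{63} + \frac{1}{106} \cdot 63\right) + \left(6131 - 11304\right) \left(-1257 - 22385\right) = \left(10 \cdot \frac{1}{63} + \frac{63}{106}\right) + \left(6131 - 11304\right) \left(-23642\right) = \left(\frac{10}{63} + \frac{63}{106}\right) - -122300066 = \frac{5029}{6678} + 122300066 = \frac{816719845777}{6678}$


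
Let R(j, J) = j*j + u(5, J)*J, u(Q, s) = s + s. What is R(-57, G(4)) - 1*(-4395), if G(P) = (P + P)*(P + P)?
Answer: 15836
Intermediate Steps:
u(Q, s) = 2*s
G(P) = 4*P**2 (G(P) = (2*P)*(2*P) = 4*P**2)
R(j, J) = j**2 + 2*J**2 (R(j, J) = j*j + (2*J)*J = j**2 + 2*J**2)
R(-57, G(4)) - 1*(-4395) = ((-57)**2 + 2*(4*4**2)**2) - 1*(-4395) = (3249 + 2*(4*16)**2) + 4395 = (3249 + 2*64**2) + 4395 = (3249 + 2*4096) + 4395 = (3249 + 8192) + 4395 = 11441 + 4395 = 15836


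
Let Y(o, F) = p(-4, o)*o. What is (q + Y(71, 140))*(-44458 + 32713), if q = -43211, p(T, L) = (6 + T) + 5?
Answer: 501675930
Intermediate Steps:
p(T, L) = 11 + T
Y(o, F) = 7*o (Y(o, F) = (11 - 4)*o = 7*o)
(q + Y(71, 140))*(-44458 + 32713) = (-43211 + 7*71)*(-44458 + 32713) = (-43211 + 497)*(-11745) = -42714*(-11745) = 501675930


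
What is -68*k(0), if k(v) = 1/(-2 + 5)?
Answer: -68/3 ≈ -22.667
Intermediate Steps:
k(v) = ⅓ (k(v) = 1/3 = ⅓)
-68*k(0) = -68*⅓ = -68/3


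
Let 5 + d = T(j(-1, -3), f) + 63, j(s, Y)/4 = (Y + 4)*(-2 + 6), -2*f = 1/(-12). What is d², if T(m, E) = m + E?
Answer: 3157729/576 ≈ 5482.2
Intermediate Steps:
f = 1/24 (f = -½/(-12) = -½*(-1/12) = 1/24 ≈ 0.041667)
j(s, Y) = 64 + 16*Y (j(s, Y) = 4*((Y + 4)*(-2 + 6)) = 4*((4 + Y)*4) = 4*(16 + 4*Y) = 64 + 16*Y)
T(m, E) = E + m
d = 1777/24 (d = -5 + ((1/24 + (64 + 16*(-3))) + 63) = -5 + ((1/24 + (64 - 48)) + 63) = -5 + ((1/24 + 16) + 63) = -5 + (385/24 + 63) = -5 + 1897/24 = 1777/24 ≈ 74.042)
d² = (1777/24)² = 3157729/576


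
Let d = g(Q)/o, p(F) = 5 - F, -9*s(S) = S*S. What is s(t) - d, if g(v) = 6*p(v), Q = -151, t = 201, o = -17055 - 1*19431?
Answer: -9099151/2027 ≈ -4489.0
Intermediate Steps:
o = -36486 (o = -17055 - 19431 = -36486)
s(S) = -S²/9 (s(S) = -S*S/9 = -S²/9)
g(v) = 30 - 6*v (g(v) = 6*(5 - v) = 30 - 6*v)
d = -52/2027 (d = (30 - 6*(-151))/(-36486) = (30 + 906)*(-1/36486) = 936*(-1/36486) = -52/2027 ≈ -0.025654)
s(t) - d = -⅑*201² - 1*(-52/2027) = -⅑*40401 + 52/2027 = -4489 + 52/2027 = -9099151/2027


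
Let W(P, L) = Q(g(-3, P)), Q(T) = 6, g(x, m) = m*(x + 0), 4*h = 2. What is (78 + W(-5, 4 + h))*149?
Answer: 12516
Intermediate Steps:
h = 1/2 (h = (1/4)*2 = 1/2 ≈ 0.50000)
g(x, m) = m*x
W(P, L) = 6
(78 + W(-5, 4 + h))*149 = (78 + 6)*149 = 84*149 = 12516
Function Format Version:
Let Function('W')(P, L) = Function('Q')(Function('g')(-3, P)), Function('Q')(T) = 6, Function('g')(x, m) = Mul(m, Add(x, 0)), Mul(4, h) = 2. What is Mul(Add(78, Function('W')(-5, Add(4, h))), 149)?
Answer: 12516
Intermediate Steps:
h = Rational(1, 2) (h = Mul(Rational(1, 4), 2) = Rational(1, 2) ≈ 0.50000)
Function('g')(x, m) = Mul(m, x)
Function('W')(P, L) = 6
Mul(Add(78, Function('W')(-5, Add(4, h))), 149) = Mul(Add(78, 6), 149) = Mul(84, 149) = 12516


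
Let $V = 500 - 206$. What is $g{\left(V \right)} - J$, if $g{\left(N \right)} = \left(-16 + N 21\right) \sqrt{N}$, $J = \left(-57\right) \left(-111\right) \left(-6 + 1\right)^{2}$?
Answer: $-158175 + 43106 \sqrt{6} \approx -52587.0$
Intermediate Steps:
$V = 294$ ($V = 500 - 206 = 294$)
$J = 158175$ ($J = 6327 \left(-5\right)^{2} = 6327 \cdot 25 = 158175$)
$g{\left(N \right)} = \sqrt{N} \left(-16 + 21 N\right)$ ($g{\left(N \right)} = \left(-16 + 21 N\right) \sqrt{N} = \sqrt{N} \left(-16 + 21 N\right)$)
$g{\left(V \right)} - J = \sqrt{294} \left(-16 + 21 \cdot 294\right) - 158175 = 7 \sqrt{6} \left(-16 + 6174\right) - 158175 = 7 \sqrt{6} \cdot 6158 - 158175 = 43106 \sqrt{6} - 158175 = -158175 + 43106 \sqrt{6}$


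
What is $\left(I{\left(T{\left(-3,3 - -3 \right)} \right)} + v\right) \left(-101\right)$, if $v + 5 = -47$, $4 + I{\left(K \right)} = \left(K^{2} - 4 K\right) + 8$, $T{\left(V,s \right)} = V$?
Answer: $2727$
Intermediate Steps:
$I{\left(K \right)} = 4 + K^{2} - 4 K$ ($I{\left(K \right)} = -4 + \left(\left(K^{2} - 4 K\right) + 8\right) = -4 + \left(8 + K^{2} - 4 K\right) = 4 + K^{2} - 4 K$)
$v = -52$ ($v = -5 - 47 = -52$)
$\left(I{\left(T{\left(-3,3 - -3 \right)} \right)} + v\right) \left(-101\right) = \left(\left(4 + \left(-3\right)^{2} - -12\right) - 52\right) \left(-101\right) = \left(\left(4 + 9 + 12\right) - 52\right) \left(-101\right) = \left(25 - 52\right) \left(-101\right) = \left(-27\right) \left(-101\right) = 2727$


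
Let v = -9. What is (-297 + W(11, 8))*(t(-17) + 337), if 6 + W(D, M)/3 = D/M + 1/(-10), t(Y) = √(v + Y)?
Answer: -4194639/40 - 12447*I*√26/40 ≈ -1.0487e+5 - 1586.7*I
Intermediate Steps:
t(Y) = √(-9 + Y)
W(D, M) = -183/10 + 3*D/M (W(D, M) = -18 + 3*(D/M + 1/(-10)) = -18 + 3*(D/M + 1*(-⅒)) = -18 + 3*(D/M - ⅒) = -18 + 3*(-⅒ + D/M) = -18 + (-3/10 + 3*D/M) = -183/10 + 3*D/M)
(-297 + W(11, 8))*(t(-17) + 337) = (-297 + (-183/10 + 3*11/8))*(√(-9 - 17) + 337) = (-297 + (-183/10 + 3*11*(⅛)))*(√(-26) + 337) = (-297 + (-183/10 + 33/8))*(I*√26 + 337) = (-297 - 567/40)*(337 + I*√26) = -12447*(337 + I*√26)/40 = -4194639/40 - 12447*I*√26/40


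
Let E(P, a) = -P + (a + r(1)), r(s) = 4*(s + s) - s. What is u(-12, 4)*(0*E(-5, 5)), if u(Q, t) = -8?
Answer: 0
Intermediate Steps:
r(s) = 7*s (r(s) = 4*(2*s) - s = 8*s - s = 7*s)
E(P, a) = 7 + a - P (E(P, a) = -P + (a + 7*1) = -P + (a + 7) = -P + (7 + a) = 7 + a - P)
u(-12, 4)*(0*E(-5, 5)) = -0*(7 + 5 - 1*(-5)) = -0*(7 + 5 + 5) = -0*17 = -8*0 = 0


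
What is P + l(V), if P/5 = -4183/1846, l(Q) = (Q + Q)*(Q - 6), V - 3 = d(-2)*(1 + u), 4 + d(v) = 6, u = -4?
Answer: 78769/1846 ≈ 42.670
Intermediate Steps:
d(v) = 2 (d(v) = -4 + 6 = 2)
V = -3 (V = 3 + 2*(1 - 4) = 3 + 2*(-3) = 3 - 6 = -3)
l(Q) = 2*Q*(-6 + Q) (l(Q) = (2*Q)*(-6 + Q) = 2*Q*(-6 + Q))
P = -20915/1846 (P = 5*(-4183/1846) = -20915/1846 ≈ -11.330)
P + l(V) = -20915/1846 + 2*(-3)*(-6 - 3) = -20915/1846 + 2*(-3)*(-9) = -20915/1846 + 54 = 78769/1846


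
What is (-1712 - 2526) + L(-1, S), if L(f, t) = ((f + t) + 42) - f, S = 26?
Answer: -4170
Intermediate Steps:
L(f, t) = 42 + t (L(f, t) = (42 + f + t) - f = 42 + t)
(-1712 - 2526) + L(-1, S) = (-1712 - 2526) + (42 + 26) = -4238 + 68 = -4170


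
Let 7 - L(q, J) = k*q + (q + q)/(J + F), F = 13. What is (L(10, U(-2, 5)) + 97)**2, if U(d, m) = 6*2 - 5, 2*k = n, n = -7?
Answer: 19044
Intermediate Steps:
k = -7/2 (k = (1/2)*(-7) = -7/2 ≈ -3.5000)
U(d, m) = 7 (U(d, m) = 12 - 5 = 7)
L(q, J) = 7 + 7*q/2 - 2*q/(13 + J) (L(q, J) = 7 - (-7*q/2 + (q + q)/(J + 13)) = 7 - (-7*q/2 + (2*q)/(13 + J)) = 7 - (-7*q/2 + 2*q/(13 + J)) = 7 + (7*q/2 - 2*q/(13 + J)) = 7 + 7*q/2 - 2*q/(13 + J))
(L(10, U(-2, 5)) + 97)**2 = ((182 + 14*7 + 87*10 + 7*7*10)/(2*(13 + 7)) + 97)**2 = ((1/2)*(182 + 98 + 870 + 490)/20 + 97)**2 = ((1/2)*(1/20)*1640 + 97)**2 = (41 + 97)**2 = 138**2 = 19044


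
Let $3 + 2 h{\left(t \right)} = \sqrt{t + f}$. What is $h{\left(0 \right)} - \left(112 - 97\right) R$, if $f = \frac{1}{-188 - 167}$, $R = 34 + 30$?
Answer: $- \frac{1923}{2} + \frac{i \sqrt{355}}{710} \approx -961.5 + 0.026537 i$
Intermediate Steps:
$R = 64$
$f = - \frac{1}{355}$ ($f = \frac{1}{-355} = - \frac{1}{355} \approx -0.0028169$)
$h{\left(t \right)} = - \frac{3}{2} + \frac{\sqrt{- \frac{1}{355} + t}}{2}$ ($h{\left(t \right)} = - \frac{3}{2} + \frac{\sqrt{t - \frac{1}{355}}}{2} = - \frac{3}{2} + \frac{\sqrt{- \frac{1}{355} + t}}{2}$)
$h{\left(0 \right)} - \left(112 - 97\right) R = \left(- \frac{3}{2} + \frac{\sqrt{-355 + 126025 \cdot 0}}{710}\right) - \left(112 - 97\right) 64 = \left(- \frac{3}{2} + \frac{\sqrt{-355 + 0}}{710}\right) - 15 \cdot 64 = \left(- \frac{3}{2} + \frac{\sqrt{-355}}{710}\right) - 960 = \left(- \frac{3}{2} + \frac{i \sqrt{355}}{710}\right) - 960 = - \frac{1923}{2} + \frac{i \sqrt{355}}{710}$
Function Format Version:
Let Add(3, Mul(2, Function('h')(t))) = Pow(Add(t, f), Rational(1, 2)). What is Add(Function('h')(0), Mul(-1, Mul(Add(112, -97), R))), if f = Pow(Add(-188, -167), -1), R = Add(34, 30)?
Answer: Add(Rational(-1923, 2), Mul(Rational(1, 710), I, Pow(355, Rational(1, 2)))) ≈ Add(-961.50, Mul(0.026537, I))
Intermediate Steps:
R = 64
f = Rational(-1, 355) (f = Pow(-355, -1) = Rational(-1, 355) ≈ -0.0028169)
Function('h')(t) = Add(Rational(-3, 2), Mul(Rational(1, 2), Pow(Add(Rational(-1, 355), t), Rational(1, 2)))) (Function('h')(t) = Add(Rational(-3, 2), Mul(Rational(1, 2), Pow(Add(t, Rational(-1, 355)), Rational(1, 2)))) = Add(Rational(-3, 2), Mul(Rational(1, 2), Pow(Add(Rational(-1, 355), t), Rational(1, 2)))))
Add(Function('h')(0), Mul(-1, Mul(Add(112, -97), R))) = Add(Add(Rational(-3, 2), Mul(Rational(1, 710), Pow(Add(-355, Mul(126025, 0)), Rational(1, 2)))), Mul(-1, Mul(Add(112, -97), 64))) = Add(Add(Rational(-3, 2), Mul(Rational(1, 710), Pow(Add(-355, 0), Rational(1, 2)))), Mul(-1, Mul(15, 64))) = Add(Add(Rational(-3, 2), Mul(Rational(1, 710), Pow(-355, Rational(1, 2)))), Mul(-1, 960)) = Add(Add(Rational(-3, 2), Mul(Rational(1, 710), Mul(I, Pow(355, Rational(1, 2))))), -960) = Add(Add(Rational(-3, 2), Mul(Rational(1, 710), I, Pow(355, Rational(1, 2)))), -960) = Add(Rational(-1923, 2), Mul(Rational(1, 710), I, Pow(355, Rational(1, 2))))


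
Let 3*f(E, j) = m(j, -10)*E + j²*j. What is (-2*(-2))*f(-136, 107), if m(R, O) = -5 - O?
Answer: 1632484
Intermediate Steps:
f(E, j) = j³/3 + 5*E/3 (f(E, j) = ((-5 - 1*(-10))*E + j²*j)/3 = ((-5 + 10)*E + j³)/3 = (5*E + j³)/3 = (j³ + 5*E)/3 = j³/3 + 5*E/3)
(-2*(-2))*f(-136, 107) = (-2*(-2))*((⅓)*107³ + (5/3)*(-136)) = 4*((⅓)*1225043 - 680/3) = 4*(1225043/3 - 680/3) = 4*408121 = 1632484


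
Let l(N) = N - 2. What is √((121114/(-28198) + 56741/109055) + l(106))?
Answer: 2*√59235845886387518945/1537566445 ≈ 10.011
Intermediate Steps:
l(N) = -2 + N
√((121114/(-28198) + 56741/109055) + l(106)) = √((121114/(-28198) + 56741/109055) + (-2 + 106)) = √((121114*(-1/28198) + 56741*(1/109055)) + 104) = √((-60557/14099 + 56741/109055) + 104) = √(-5804052276/1537566445 + 104) = √(154102858004/1537566445) = 2*√59235845886387518945/1537566445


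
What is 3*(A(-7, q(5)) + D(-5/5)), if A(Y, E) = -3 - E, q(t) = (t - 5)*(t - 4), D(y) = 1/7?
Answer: -60/7 ≈ -8.5714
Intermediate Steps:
D(y) = 1/7
q(t) = (-5 + t)*(-4 + t)
3*(A(-7, q(5)) + D(-5/5)) = 3*((-3 - (20 + 5**2 - 9*5)) + 1/7) = 3*((-3 - (20 + 25 - 45)) + 1/7) = 3*((-3 - 1*0) + 1/7) = 3*((-3 + 0) + 1/7) = 3*(-3 + 1/7) = 3*(-20/7) = -60/7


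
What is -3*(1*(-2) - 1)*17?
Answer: 153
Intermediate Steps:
-3*(1*(-2) - 1)*17 = -3*(-2 - 1)*17 = -3*(-3)*17 = 9*17 = 153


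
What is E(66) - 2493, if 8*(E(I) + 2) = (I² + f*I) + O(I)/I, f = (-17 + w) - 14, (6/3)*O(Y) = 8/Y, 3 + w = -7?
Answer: -19939589/8712 ≈ -2288.8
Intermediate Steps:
w = -10 (w = -3 - 7 = -10)
O(Y) = 4/Y (O(Y) = (8/Y)/2 = 4/Y)
f = -41 (f = (-17 - 10) - 14 = -27 - 14 = -41)
E(I) = -2 + 1/(2*I²) - 41*I/8 + I²/8 (E(I) = -2 + ((I² - 41*I) + (4/I)/I)/8 = -2 + ((I² - 41*I) + 4/I²)/8 = -2 + (I² - 41*I + 4/I²)/8 = -2 + (1/(2*I²) - 41*I/8 + I²/8) = -2 + 1/(2*I²) - 41*I/8 + I²/8)
E(66) - 2493 = (⅛)*(4 + 66²*(-16 + 66² - 41*66))/66² - 2493 = (⅛)*(1/4356)*(4 + 4356*(-16 + 4356 - 2706)) - 2493 = (⅛)*(1/4356)*(4 + 4356*1634) - 2493 = (⅛)*(1/4356)*(4 + 7117704) - 2493 = (⅛)*(1/4356)*7117708 - 2493 = 1779427/8712 - 2493 = -19939589/8712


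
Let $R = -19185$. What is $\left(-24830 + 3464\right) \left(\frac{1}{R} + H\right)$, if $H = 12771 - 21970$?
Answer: $\frac{1256910615552}{6395} \approx 1.9655 \cdot 10^{8}$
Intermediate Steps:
$H = -9199$ ($H = 12771 - 21970 = -9199$)
$\left(-24830 + 3464\right) \left(\frac{1}{R} + H\right) = \left(-24830 + 3464\right) \left(\frac{1}{-19185} - 9199\right) = - 21366 \left(- \frac{1}{19185} - 9199\right) = \left(-21366\right) \left(- \frac{176482816}{19185}\right) = \frac{1256910615552}{6395}$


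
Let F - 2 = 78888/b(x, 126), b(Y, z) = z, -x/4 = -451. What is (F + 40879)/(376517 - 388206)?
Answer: -871649/245469 ≈ -3.5510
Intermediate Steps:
x = 1804 (x = -4*(-451) = 1804)
F = 13190/21 (F = 2 + 78888/126 = 2 + 78888*(1/126) = 2 + 13148/21 = 13190/21 ≈ 628.10)
(F + 40879)/(376517 - 388206) = (13190/21 + 40879)/(376517 - 388206) = (871649/21)/(-11689) = (871649/21)*(-1/11689) = -871649/245469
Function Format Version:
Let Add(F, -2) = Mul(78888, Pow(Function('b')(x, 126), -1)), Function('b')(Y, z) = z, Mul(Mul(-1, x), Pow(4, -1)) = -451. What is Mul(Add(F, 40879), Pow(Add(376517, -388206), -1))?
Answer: Rational(-871649, 245469) ≈ -3.5510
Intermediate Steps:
x = 1804 (x = Mul(-4, -451) = 1804)
F = Rational(13190, 21) (F = Add(2, Mul(78888, Pow(126, -1))) = Add(2, Mul(78888, Rational(1, 126))) = Add(2, Rational(13148, 21)) = Rational(13190, 21) ≈ 628.10)
Mul(Add(F, 40879), Pow(Add(376517, -388206), -1)) = Mul(Add(Rational(13190, 21), 40879), Pow(Add(376517, -388206), -1)) = Mul(Rational(871649, 21), Pow(-11689, -1)) = Mul(Rational(871649, 21), Rational(-1, 11689)) = Rational(-871649, 245469)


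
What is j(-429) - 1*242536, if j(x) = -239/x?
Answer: -104047705/429 ≈ -2.4254e+5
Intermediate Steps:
j(-429) - 1*242536 = -239/(-429) - 1*242536 = -239*(-1/429) - 242536 = 239/429 - 242536 = -104047705/429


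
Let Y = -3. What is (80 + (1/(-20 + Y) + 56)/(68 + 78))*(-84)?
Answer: -11336934/1679 ≈ -6752.2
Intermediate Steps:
(80 + (1/(-20 + Y) + 56)/(68 + 78))*(-84) = (80 + (1/(-20 - 3) + 56)/(68 + 78))*(-84) = (80 + (1/(-23) + 56)/146)*(-84) = (80 + (-1/23 + 56)*(1/146))*(-84) = (80 + (1287/23)*(1/146))*(-84) = (80 + 1287/3358)*(-84) = (269927/3358)*(-84) = -11336934/1679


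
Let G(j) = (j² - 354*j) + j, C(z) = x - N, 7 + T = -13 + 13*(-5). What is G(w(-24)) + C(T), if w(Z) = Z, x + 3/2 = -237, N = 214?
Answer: 17191/2 ≈ 8595.5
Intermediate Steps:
T = -85 (T = -7 + (-13 + 13*(-5)) = -7 + (-13 - 65) = -7 - 78 = -85)
x = -477/2 (x = -3/2 - 237 = -477/2 ≈ -238.50)
C(z) = -905/2 (C(z) = -477/2 - 1*214 = -477/2 - 214 = -905/2)
G(j) = j² - 353*j
G(w(-24)) + C(T) = -24*(-353 - 24) - 905/2 = -24*(-377) - 905/2 = 9048 - 905/2 = 17191/2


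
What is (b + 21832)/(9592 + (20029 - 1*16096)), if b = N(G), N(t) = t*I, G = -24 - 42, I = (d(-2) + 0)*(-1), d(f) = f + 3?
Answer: 21898/13525 ≈ 1.6191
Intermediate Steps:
d(f) = 3 + f
I = -1 (I = ((3 - 2) + 0)*(-1) = (1 + 0)*(-1) = 1*(-1) = -1)
G = -66
N(t) = -t (N(t) = t*(-1) = -t)
b = 66 (b = -1*(-66) = 66)
(b + 21832)/(9592 + (20029 - 1*16096)) = (66 + 21832)/(9592 + (20029 - 1*16096)) = 21898/(9592 + (20029 - 16096)) = 21898/(9592 + 3933) = 21898/13525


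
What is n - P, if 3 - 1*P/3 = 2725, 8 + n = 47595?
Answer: 55753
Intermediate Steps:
n = 47587 (n = -8 + 47595 = 47587)
P = -8166 (P = 9 - 3*2725 = 9 - 8175 = -8166)
n - P = 47587 - 1*(-8166) = 47587 + 8166 = 55753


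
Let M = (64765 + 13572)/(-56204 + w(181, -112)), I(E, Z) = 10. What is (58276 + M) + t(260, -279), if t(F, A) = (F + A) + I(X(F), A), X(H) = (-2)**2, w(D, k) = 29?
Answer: 467581484/8025 ≈ 58266.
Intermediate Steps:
X(H) = 4
t(F, A) = 10 + A + F (t(F, A) = (F + A) + 10 = (A + F) + 10 = 10 + A + F)
M = -11191/8025 (M = (64765 + 13572)/(-56204 + 29) = 78337/(-56175) = 78337*(-1/56175) = -11191/8025 ≈ -1.3945)
(58276 + M) + t(260, -279) = (58276 - 11191/8025) + (10 - 279 + 260) = 467653709/8025 - 9 = 467581484/8025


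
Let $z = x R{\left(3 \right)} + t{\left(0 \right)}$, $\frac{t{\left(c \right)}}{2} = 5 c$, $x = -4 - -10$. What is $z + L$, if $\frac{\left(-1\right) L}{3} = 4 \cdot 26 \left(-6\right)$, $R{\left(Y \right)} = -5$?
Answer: $1842$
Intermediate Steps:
$x = 6$ ($x = -4 + 10 = 6$)
$t{\left(c \right)} = 10 c$ ($t{\left(c \right)} = 2 \cdot 5 c = 10 c$)
$L = 1872$ ($L = - 3 \cdot 4 \cdot 26 \left(-6\right) = - 3 \cdot 4 \left(-156\right) = \left(-3\right) \left(-624\right) = 1872$)
$z = -30$ ($z = 6 \left(-5\right) + 10 \cdot 0 = -30 + 0 = -30$)
$z + L = -30 + 1872 = 1842$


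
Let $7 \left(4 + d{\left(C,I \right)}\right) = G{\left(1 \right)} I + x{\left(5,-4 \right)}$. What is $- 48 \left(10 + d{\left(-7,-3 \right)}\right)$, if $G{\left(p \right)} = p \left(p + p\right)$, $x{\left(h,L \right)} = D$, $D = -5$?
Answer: $- \frac{1488}{7} \approx -212.57$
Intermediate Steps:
$x{\left(h,L \right)} = -5$
$G{\left(p \right)} = 2 p^{2}$ ($G{\left(p \right)} = p 2 p = 2 p^{2}$)
$d{\left(C,I \right)} = - \frac{33}{7} + \frac{2 I}{7}$ ($d{\left(C,I \right)} = -4 + \frac{2 \cdot 1^{2} I - 5}{7} = -4 + \frac{2 \cdot 1 I - 5}{7} = -4 + \frac{2 I - 5}{7} = -4 + \frac{-5 + 2 I}{7} = -4 + \left(- \frac{5}{7} + \frac{2 I}{7}\right) = - \frac{33}{7} + \frac{2 I}{7}$)
$- 48 \left(10 + d{\left(-7,-3 \right)}\right) = - 48 \left(10 + \left(- \frac{33}{7} + \frac{2}{7} \left(-3\right)\right)\right) = - 48 \left(10 - \frac{39}{7}\right) = \left(-48\right) \frac{31}{7} = - \frac{1488}{7}$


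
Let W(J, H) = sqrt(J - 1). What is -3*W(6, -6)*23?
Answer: -69*sqrt(5) ≈ -154.29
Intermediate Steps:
W(J, H) = sqrt(-1 + J)
-3*W(6, -6)*23 = -3*sqrt(-1 + 6)*23 = -3*sqrt(5)*23 = -69*sqrt(5)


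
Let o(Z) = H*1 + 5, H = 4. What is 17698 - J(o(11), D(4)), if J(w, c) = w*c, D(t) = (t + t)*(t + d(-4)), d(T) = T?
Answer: 17698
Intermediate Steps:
o(Z) = 9 (o(Z) = 4*1 + 5 = 4 + 5 = 9)
D(t) = 2*t*(-4 + t) (D(t) = (t + t)*(t - 4) = (2*t)*(-4 + t) = 2*t*(-4 + t))
J(w, c) = c*w
17698 - J(o(11), D(4)) = 17698 - 2*4*(-4 + 4)*9 = 17698 - 2*4*0*9 = 17698 - 0*9 = 17698 - 1*0 = 17698 + 0 = 17698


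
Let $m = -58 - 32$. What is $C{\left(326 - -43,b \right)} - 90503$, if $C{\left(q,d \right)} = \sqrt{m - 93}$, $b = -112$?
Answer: $-90503 + i \sqrt{183} \approx -90503.0 + 13.528 i$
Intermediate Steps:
$m = -90$ ($m = -58 - 32 = -90$)
$C{\left(q,d \right)} = i \sqrt{183}$ ($C{\left(q,d \right)} = \sqrt{-90 - 93} = \sqrt{-183} = i \sqrt{183}$)
$C{\left(326 - -43,b \right)} - 90503 = i \sqrt{183} - 90503 = -90503 + i \sqrt{183}$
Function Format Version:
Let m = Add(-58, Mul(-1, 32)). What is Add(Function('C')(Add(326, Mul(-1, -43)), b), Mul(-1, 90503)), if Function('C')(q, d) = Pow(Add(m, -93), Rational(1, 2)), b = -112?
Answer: Add(-90503, Mul(I, Pow(183, Rational(1, 2)))) ≈ Add(-90503., Mul(13.528, I))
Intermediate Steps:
m = -90 (m = Add(-58, -32) = -90)
Function('C')(q, d) = Mul(I, Pow(183, Rational(1, 2))) (Function('C')(q, d) = Pow(Add(-90, -93), Rational(1, 2)) = Pow(-183, Rational(1, 2)) = Mul(I, Pow(183, Rational(1, 2))))
Add(Function('C')(Add(326, Mul(-1, -43)), b), Mul(-1, 90503)) = Add(Mul(I, Pow(183, Rational(1, 2))), Mul(-1, 90503)) = Add(Mul(I, Pow(183, Rational(1, 2))), -90503) = Add(-90503, Mul(I, Pow(183, Rational(1, 2))))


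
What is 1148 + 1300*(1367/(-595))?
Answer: -218808/119 ≈ -1838.7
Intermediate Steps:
1148 + 1300*(1367/(-595)) = 1148 + 1300*(1367*(-1/595)) = 1148 + 1300*(-1367/595) = 1148 - 355420/119 = -218808/119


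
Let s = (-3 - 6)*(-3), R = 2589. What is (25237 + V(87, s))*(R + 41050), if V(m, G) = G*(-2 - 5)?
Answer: 1093069672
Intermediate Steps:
s = 27 (s = -9*(-3) = 27)
V(m, G) = -7*G (V(m, G) = G*(-7) = -7*G)
(25237 + V(87, s))*(R + 41050) = (25237 - 7*27)*(2589 + 41050) = (25237 - 189)*43639 = 25048*43639 = 1093069672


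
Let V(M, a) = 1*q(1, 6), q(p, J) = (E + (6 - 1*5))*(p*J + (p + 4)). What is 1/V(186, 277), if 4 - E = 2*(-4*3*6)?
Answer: 1/1639 ≈ 0.00061013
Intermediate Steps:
E = 148 (E = 4 - 2*-4*3*6 = 4 - 2*(-12*6) = 4 - 2*(-72) = 4 - 1*(-144) = 4 + 144 = 148)
q(p, J) = 596 + 149*p + 149*J*p (q(p, J) = (148 + (6 - 1*5))*(p*J + (p + 4)) = (148 + (6 - 5))*(J*p + (4 + p)) = (148 + 1)*(4 + p + J*p) = 149*(4 + p + J*p) = 596 + 149*p + 149*J*p)
V(M, a) = 1639 (V(M, a) = 1*(596 + 149*1 + 149*6*1) = 1*(596 + 149 + 894) = 1*1639 = 1639)
1/V(186, 277) = 1/1639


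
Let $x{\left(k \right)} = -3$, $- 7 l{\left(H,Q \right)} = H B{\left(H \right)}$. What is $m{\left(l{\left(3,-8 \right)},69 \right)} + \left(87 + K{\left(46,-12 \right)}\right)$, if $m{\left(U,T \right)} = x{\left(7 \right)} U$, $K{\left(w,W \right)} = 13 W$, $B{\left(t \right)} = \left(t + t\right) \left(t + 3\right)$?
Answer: $- \frac{159}{7} \approx -22.714$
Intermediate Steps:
$B{\left(t \right)} = 2 t \left(3 + t\right)$
$l{\left(H,Q \right)} = - \frac{2 H^{2} \left(3 + H\right)}{7}$ ($l{\left(H,Q \right)} = - \frac{H 2 H \left(3 + H\right)}{7} = - \frac{2 H^{2} \left(3 + H\right)}{7}$)
$m{\left(U,T \right)} = - 3 U$
$m{\left(l{\left(3,-8 \right)},69 \right)} + \left(87 + K{\left(46,-12 \right)}\right) = - 3 \frac{2 \cdot 3^{2} \left(-3 - 3\right)}{7} + \left(87 + 13 \left(-12\right)\right) = - 3 \cdot \frac{2}{7} \cdot 9 \left(-3 - 3\right) + \left(87 - 156\right) = - 3 \cdot \frac{2}{7} \cdot 9 \left(-6\right) - 69 = \left(-3\right) \left(- \frac{108}{7}\right) - 69 = \frac{324}{7} - 69 = - \frac{159}{7}$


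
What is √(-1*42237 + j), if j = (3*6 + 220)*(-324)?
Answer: 3*I*√13261 ≈ 345.47*I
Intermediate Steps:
j = -77112 (j = (18 + 220)*(-324) = 238*(-324) = -77112)
√(-1*42237 + j) = √(-1*42237 - 77112) = √(-42237 - 77112) = √(-119349) = 3*I*√13261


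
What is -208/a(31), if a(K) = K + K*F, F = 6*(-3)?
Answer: 208/527 ≈ 0.39469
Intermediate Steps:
F = -18
a(K) = -17*K (a(K) = K + K*(-18) = K - 18*K = -17*K)
-208/a(31) = -208/((-17*31)) = -208/(-527) = -208*(-1/527) = 208/527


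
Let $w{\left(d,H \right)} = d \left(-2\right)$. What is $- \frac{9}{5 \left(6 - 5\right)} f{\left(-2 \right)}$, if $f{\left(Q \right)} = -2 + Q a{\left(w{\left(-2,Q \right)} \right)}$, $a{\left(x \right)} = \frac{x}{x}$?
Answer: $\frac{36}{5} \approx 7.2$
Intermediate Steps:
$w{\left(d,H \right)} = - 2 d$
$a{\left(x \right)} = 1$
$f{\left(Q \right)} = -2 + Q$ ($f{\left(Q \right)} = -2 + Q 1 = -2 + Q$)
$- \frac{9}{5 \left(6 - 5\right)} f{\left(-2 \right)} = - \frac{9}{5 \left(6 - 5\right)} \left(-2 - 2\right) = - \frac{9}{5 \cdot 1} \left(-4\right) = - \frac{9}{5} \left(-4\right) = \left(-9\right) \frac{1}{5} \left(-4\right) = \left(- \frac{9}{5}\right) \left(-4\right) = \frac{36}{5}$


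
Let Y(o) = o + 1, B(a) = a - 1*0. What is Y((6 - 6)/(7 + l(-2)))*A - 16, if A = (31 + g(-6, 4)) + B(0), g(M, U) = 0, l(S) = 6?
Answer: 15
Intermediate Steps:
B(a) = a (B(a) = a + 0 = a)
A = 31 (A = (31 + 0) + 0 = 31 + 0 = 31)
Y(o) = 1 + o
Y((6 - 6)/(7 + l(-2)))*A - 16 = (1 + (6 - 6)/(7 + 6))*31 - 16 = (1 + 0/13)*31 - 16 = (1 + 0*(1/13))*31 - 16 = (1 + 0)*31 - 16 = 1*31 - 16 = 31 - 16 = 15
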